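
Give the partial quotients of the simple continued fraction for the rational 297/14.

[21; 4, 1, 2]

Run the Euclidean algorithm on 297 and 14; the successive quotients are the partial quotients a_0, a_1, ... (each step inverts the fractional part left over by the previous one):
  297 = 21*14 + 3, so a_0 = 21.
  14 = 4*3 + 2, so a_1 = 4.
  3 = 1*2 + 1, so a_2 = 1.
  2 = 2*1 + 0, so a_3 = 2.
The remainder reaches 0 after 4 divisions, so the expansion has 4 partial quotients, read off in order.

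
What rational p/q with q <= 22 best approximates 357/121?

59/20

Expand x = 357/121 as a continued fraction with the Euclidean algorithm:
  357 = 2*121 + 115, so a_0 = 2.
  121 = 1*115 + 6, so a_1 = 1.
  115 = 19*6 + 1, so a_2 = 19.
  6 = 6*1 + 0, so a_3 = 6.
so x = [2; 1, 19, 6].
Convergents (p_i = a_i*p_{i-1} + p_{i-2}, q_i = a_i*q_{i-1} + q_{i-2} with p_{-2}=0, p_{-1}=1, q_{-2}=1, q_{-1}=0), until the denominator exceeds 22:
  i=0: a_0=2, p_0 = 2*1 + 0 = 2, q_0 = 2*0 + 1 = 1.
  i=1: a_1=1, p_1 = 1*2 + 1 = 3, q_1 = 1*1 + 0 = 1.
  i=2: a_2=19, p_2 = 19*3 + 2 = 59, q_2 = 19*1 + 1 = 20.
  i=3: a_3=6, p_3 = 6*59 + 3 = 357, q_3 = 6*20 + 1 = 121.
q_3 = 121 > 22, so the last convergent with denominator <= 22 is p_2/q_2 = 59/20.
The closest fraction with denominator <= 22 is either p_2/q_2 or the intermediate fraction (k*p_2 + p_1)/(k*q_2 + q_1) with the largest k >= 1 whose denominator stays <= 22; these approach x as k grows, and every other convergent or intermediate fraction in range is farther away.
Largest k: floor((22 - q_1)/q_2) = floor((22 - 1)/20) = 1.
That gives (1*59 + 3)/(1*20 + 1) = 62/21.
Compare the errors: |x - 59/20| = |357*20 - 59*121|/(121*20) = 1/2420, and |x - 62/21| = |357*21 - 62*121|/(121*21) = 5/2541.
Cross-multiplying, 1*2541 = 2541 < 12100 = 5*2420, so 1/2420 is smaller: the convergent 59/20 is closer to x than 62/21.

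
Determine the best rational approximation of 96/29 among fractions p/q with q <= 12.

Expand x = 96/29 as a continued fraction with the Euclidean algorithm:
  96 = 3*29 + 9, so a_0 = 3.
  29 = 3*9 + 2, so a_1 = 3.
  9 = 4*2 + 1, so a_2 = 4.
  2 = 2*1 + 0, so a_3 = 2.
so x = [3; 3, 4, 2].
Convergents (p_i = a_i*p_{i-1} + p_{i-2}, q_i = a_i*q_{i-1} + q_{i-2} with p_{-2}=0, p_{-1}=1, q_{-2}=1, q_{-1}=0), until the denominator exceeds 12:
  i=0: a_0=3, p_0 = 3*1 + 0 = 3, q_0 = 3*0 + 1 = 1.
  i=1: a_1=3, p_1 = 3*3 + 1 = 10, q_1 = 3*1 + 0 = 3.
  i=2: a_2=4, p_2 = 4*10 + 3 = 43, q_2 = 4*3 + 1 = 13.
q_2 = 13 > 12, so the last convergent with denominator <= 12 is p_1/q_1 = 10/3.
The closest fraction with denominator <= 12 is either p_1/q_1 or the intermediate fraction (k*p_1 + p_0)/(k*q_1 + q_0) with the largest k >= 1 whose denominator stays <= 12; these approach x as k grows, and every other convergent or intermediate fraction in range is farther away.
Largest k: floor((12 - q_0)/q_1) = floor((12 - 1)/3) = 3.
That gives (3*10 + 3)/(3*3 + 1) = 33/10.
Compare the errors: |x - 10/3| = |96*3 - 10*29|/(29*3) = 2/87, and |x - 33/10| = |96*10 - 33*29|/(29*10) = 3/290.
Cross-multiplying, 3*87 = 261 < 580 = 2*290, so 3/290 is smaller: the intermediate fraction 33/10 is closer to x than 10/3.

33/10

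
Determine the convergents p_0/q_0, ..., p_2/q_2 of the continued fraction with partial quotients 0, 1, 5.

0/1, 1/1, 5/6

Using the convergent recurrence p_i = a_i*p_{i-1} + p_{i-2}, q_i = a_i*q_{i-1} + q_{i-2} with p_{-2}=0, p_{-1}=1, q_{-2}=1, q_{-1}=0:
  i=0: a_0=0, p_0 = 0*1 + 0 = 0, q_0 = 0*0 + 1 = 1.
  i=1: a_1=1, p_1 = 1*0 + 1 = 1, q_1 = 1*1 + 0 = 1.
  i=2: a_2=5, p_2 = 5*1 + 0 = 5, q_2 = 5*1 + 1 = 6.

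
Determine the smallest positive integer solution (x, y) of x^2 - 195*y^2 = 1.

First expand sqrt(195) as a continued fraction. With x_i = (sqrt(195) + m_i)/d_i and (m_0, d_0) = (0, 1): a_0 = floor(sqrt(195)) = 13, since 13^2 = 169 <= 195 < 196 = 14^2.
Iterate m_{i+1} = d_i*a_i - m_i, d_{i+1} = (195 - m_{i+1}^2)/d_i, a_{i+1} = floor((a_0 + m_{i+1})/d_{i+1}):
  m_1 = 1*13 - 0 = 13, d_1 = (195 - 13^2)/1 = 26/1 = 26, a_1 = floor((13 + 13)/26) = 1.
  m_2 = 26*1 - 13 = 13, d_2 = (195 - 13^2)/26 = 26/26 = 1, a_2 = floor((13 + 13)/1) = 26.
  m_3 = 1*26 - 13 = 13, d_3 = (195 - 13^2)/1 = 26/1 = 26: (m_3, d_3) = (m_1, d_1) = (13, 26), so from here the quotients repeat a_1, a_2; the period length is 2.
So sqrt(195) = [13; (1, 26)] with period length k = 2.
k is even, so the fundamental solution of x^2 - 195y^2 = 1 is (p_{k-1}, q_{k-1}) = (p_1, q_1); compute convergents through index 1.
Convergents (p_i = a_i*p_{i-1} + p_{i-2}, q_i = a_i*q_{i-1} + q_{i-2} with p_{-2}=0, p_{-1}=1, q_{-2}=1, q_{-1}=0):
  i=0: a_0=13, p_0 = 13*1 + 0 = 13, q_0 = 13*0 + 1 = 1.
  i=1: a_1=1, p_1 = 1*13 + 1 = 14, q_1 = 1*1 + 0 = 1.
Check: 14^2 - 195*1^2 = 196 - 195 = 1, so (x, y) = (14, 1) solves the equation, and by the theorem it is the least positive solution.

(x, y) = (14, 1)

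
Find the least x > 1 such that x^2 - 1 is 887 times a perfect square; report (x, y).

(x, y) = (469224, 15755)

First expand sqrt(887) as a continued fraction. With x_i = (sqrt(887) + m_i)/d_i and (m_0, d_0) = (0, 1): a_0 = floor(sqrt(887)) = 29, since 29^2 = 841 <= 887 < 900 = 30^2.
Iterate m_{i+1} = d_i*a_i - m_i, d_{i+1} = (887 - m_{i+1}^2)/d_i, a_{i+1} = floor((a_0 + m_{i+1})/d_{i+1}):
  m_1 = 1*29 - 0 = 29, d_1 = (887 - 29^2)/1 = 46/1 = 46, a_1 = floor((29 + 29)/46) = 1.
  m_2 = 46*1 - 29 = 17, d_2 = (887 - 17^2)/46 = 598/46 = 13, a_2 = floor((29 + 17)/13) = 3.
  m_3 = 13*3 - 17 = 22, d_3 = (887 - 22^2)/13 = 403/13 = 31, a_3 = floor((29 + 22)/31) = 1.
  m_4 = 31*1 - 22 = 9, d_4 = (887 - 9^2)/31 = 806/31 = 26, a_4 = floor((29 + 9)/26) = 1.
  m_5 = 26*1 - 9 = 17, d_5 = (887 - 17^2)/26 = 598/26 = 23, a_5 = floor((29 + 17)/23) = 2.
  m_6 = 23*2 - 17 = 29, d_6 = (887 - 29^2)/23 = 46/23 = 2, a_6 = floor((29 + 29)/2) = 29.
  m_7 = 2*29 - 29 = 29, d_7 = (887 - 29^2)/2 = 46/2 = 23, a_7 = floor((29 + 29)/23) = 2.
  m_8 = 23*2 - 29 = 17, d_8 = (887 - 17^2)/23 = 598/23 = 26, a_8 = floor((29 + 17)/26) = 1.
  m_9 = 26*1 - 17 = 9, d_9 = (887 - 9^2)/26 = 806/26 = 31, a_9 = floor((29 + 9)/31) = 1.
  m_10 = 31*1 - 9 = 22, d_10 = (887 - 22^2)/31 = 403/31 = 13, a_10 = floor((29 + 22)/13) = 3.
  m_11 = 13*3 - 22 = 17, d_11 = (887 - 17^2)/13 = 598/13 = 46, a_11 = floor((29 + 17)/46) = 1.
  m_12 = 46*1 - 17 = 29, d_12 = (887 - 29^2)/46 = 46/46 = 1, a_12 = floor((29 + 29)/1) = 58.
  m_13 = 1*58 - 29 = 29, d_13 = (887 - 29^2)/1 = 46/1 = 46: (m_13, d_13) = (m_1, d_1) = (29, 46), so from here the quotients repeat a_1, ..., a_12; the period length is 12.
So sqrt(887) = [29; (1, 3, 1, 1, 2, 29, 2, 1, 1, 3, 1, 58)] with period length k = 12.
k is even, so the fundamental solution of x^2 - 887y^2 = 1 is (p_{k-1}, q_{k-1}) = (p_11, q_11); compute convergents through index 11.
Convergents (p_i = a_i*p_{i-1} + p_{i-2}, q_i = a_i*q_{i-1} + q_{i-2} with p_{-2}=0, p_{-1}=1, q_{-2}=1, q_{-1}=0):
  i=0: a_0=29, p_0 = 29*1 + 0 = 29, q_0 = 29*0 + 1 = 1.
  i=1: a_1=1, p_1 = 1*29 + 1 = 30, q_1 = 1*1 + 0 = 1.
  i=2: a_2=3, p_2 = 3*30 + 29 = 119, q_2 = 3*1 + 1 = 4.
  i=3: a_3=1, p_3 = 1*119 + 30 = 149, q_3 = 1*4 + 1 = 5.
  i=4: a_4=1, p_4 = 1*149 + 119 = 268, q_4 = 1*5 + 4 = 9.
  i=5: a_5=2, p_5 = 2*268 + 149 = 685, q_5 = 2*9 + 5 = 23.
  i=6: a_6=29, p_6 = 29*685 + 268 = 20133, q_6 = 29*23 + 9 = 676.
  i=7: a_7=2, p_7 = 2*20133 + 685 = 40951, q_7 = 2*676 + 23 = 1375.
  i=8: a_8=1, p_8 = 1*40951 + 20133 = 61084, q_8 = 1*1375 + 676 = 2051.
  i=9: a_9=1, p_9 = 1*61084 + 40951 = 102035, q_9 = 1*2051 + 1375 = 3426.
  i=10: a_10=3, p_10 = 3*102035 + 61084 = 367189, q_10 = 3*3426 + 2051 = 12329.
  i=11: a_11=1, p_11 = 1*367189 + 102035 = 469224, q_11 = 1*12329 + 3426 = 15755.
Check: 469224^2 - 887*15755^2 = 220171162176 - 220171162175 = 1, so (x, y) = (469224, 15755) solves the equation, and by the theorem it is the least positive solution.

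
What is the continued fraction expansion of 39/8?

Run the Euclidean algorithm on 39 and 8; the successive quotients are the partial quotients a_0, a_1, ... (each step inverts the fractional part left over by the previous one):
  39 = 4*8 + 7, so a_0 = 4.
  8 = 1*7 + 1, so a_1 = 1.
  7 = 7*1 + 0, so a_2 = 7.
The remainder reaches 0 after 3 divisions, so the expansion has 3 partial quotients, read off in order.

[4; 1, 7]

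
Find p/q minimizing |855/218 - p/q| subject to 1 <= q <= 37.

Expand x = 855/218 as a continued fraction with the Euclidean algorithm:
  855 = 3*218 + 201, so a_0 = 3.
  218 = 1*201 + 17, so a_1 = 1.
  201 = 11*17 + 14, so a_2 = 11.
  17 = 1*14 + 3, so a_3 = 1.
  14 = 4*3 + 2, so a_4 = 4.
  3 = 1*2 + 1, so a_5 = 1.
  2 = 2*1 + 0, so a_6 = 2.
so x = [3; 1, 11, 1, 4, 1, 2].
Convergents (p_i = a_i*p_{i-1} + p_{i-2}, q_i = a_i*q_{i-1} + q_{i-2} with p_{-2}=0, p_{-1}=1, q_{-2}=1, q_{-1}=0), until the denominator exceeds 37:
  i=0: a_0=3, p_0 = 3*1 + 0 = 3, q_0 = 3*0 + 1 = 1.
  i=1: a_1=1, p_1 = 1*3 + 1 = 4, q_1 = 1*1 + 0 = 1.
  i=2: a_2=11, p_2 = 11*4 + 3 = 47, q_2 = 11*1 + 1 = 12.
  i=3: a_3=1, p_3 = 1*47 + 4 = 51, q_3 = 1*12 + 1 = 13.
  i=4: a_4=4, p_4 = 4*51 + 47 = 251, q_4 = 4*13 + 12 = 64.
q_4 = 64 > 37, so the last convergent with denominator <= 37 is p_3/q_3 = 51/13.
The closest fraction with denominator <= 37 is either p_3/q_3 or the intermediate fraction (k*p_3 + p_2)/(k*q_3 + q_2) with the largest k >= 1 whose denominator stays <= 37; these approach x as k grows, and every other convergent or intermediate fraction in range is farther away.
Largest k: floor((37 - q_2)/q_3) = floor((37 - 12)/13) = 1.
That gives (1*51 + 47)/(1*13 + 12) = 98/25.
Compare the errors: |x - 51/13| = |855*13 - 51*218|/(218*13) = 3/2834, and |x - 98/25| = |855*25 - 98*218|/(218*25) = 11/5450.
Cross-multiplying, 3*5450 = 16350 < 31174 = 11*2834, so 3/2834 is smaller: the convergent 51/13 is closer to x than 98/25.

51/13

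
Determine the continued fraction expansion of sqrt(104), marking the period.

[10; (5, 20)]

Write x_i = (sqrt(104) + m_i)/d_i with (m_0, d_0) = (0, 1). a_0 = floor(sqrt(104)) = 10, since 10^2 = 100 <= 104 < 121 = 11^2.
Iterate m_{i+1} = d_i*a_i - m_i, d_{i+1} = (104 - m_{i+1}^2)/d_i, a_{i+1} = floor((a_0 + m_{i+1})/d_{i+1}):
  m_1 = 1*10 - 0 = 10, d_1 = (104 - 10^2)/1 = 4/1 = 4, a_1 = floor((10 + 10)/4) = 5.
  m_2 = 4*5 - 10 = 10, d_2 = (104 - 10^2)/4 = 4/4 = 1, a_2 = floor((10 + 10)/1) = 20.
  m_3 = 1*20 - 10 = 10, d_3 = (104 - 10^2)/1 = 4/1 = 4: (m_3, d_3) = (m_1, d_1) = (10, 4), so from here the quotients repeat a_1, a_2; the period length is 2.
Hence the expansion of sqrt(104) is a_0 = 10 followed by the repeating block 5, 20 (period 2).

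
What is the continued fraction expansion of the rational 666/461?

[1; 2, 4, 51]

Run the Euclidean algorithm on 666 and 461; the successive quotients are the partial quotients a_0, a_1, ... (each step inverts the fractional part left over by the previous one):
  666 = 1*461 + 205, so a_0 = 1.
  461 = 2*205 + 51, so a_1 = 2.
  205 = 4*51 + 1, so a_2 = 4.
  51 = 51*1 + 0, so a_3 = 51.
The remainder reaches 0 after 4 divisions, so the expansion has 4 partial quotients, read off in order.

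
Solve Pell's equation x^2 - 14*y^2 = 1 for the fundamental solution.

(x, y) = (15, 4)

First expand sqrt(14) as a continued fraction. With x_i = (sqrt(14) + m_i)/d_i and (m_0, d_0) = (0, 1): a_0 = floor(sqrt(14)) = 3, since 3^2 = 9 <= 14 < 16 = 4^2.
Iterate m_{i+1} = d_i*a_i - m_i, d_{i+1} = (14 - m_{i+1}^2)/d_i, a_{i+1} = floor((a_0 + m_{i+1})/d_{i+1}):
  m_1 = 1*3 - 0 = 3, d_1 = (14 - 3^2)/1 = 5/1 = 5, a_1 = floor((3 + 3)/5) = 1.
  m_2 = 5*1 - 3 = 2, d_2 = (14 - 2^2)/5 = 10/5 = 2, a_2 = floor((3 + 2)/2) = 2.
  m_3 = 2*2 - 2 = 2, d_3 = (14 - 2^2)/2 = 10/2 = 5, a_3 = floor((3 + 2)/5) = 1.
  m_4 = 5*1 - 2 = 3, d_4 = (14 - 3^2)/5 = 5/5 = 1, a_4 = floor((3 + 3)/1) = 6.
  m_5 = 1*6 - 3 = 3, d_5 = (14 - 3^2)/1 = 5/1 = 5: (m_5, d_5) = (m_1, d_1) = (3, 5), so from here the quotients repeat a_1, ..., a_4; the period length is 4.
So sqrt(14) = [3; (1, 2, 1, 6)] with period length k = 4.
k is even, so the fundamental solution of x^2 - 14y^2 = 1 is (p_{k-1}, q_{k-1}) = (p_3, q_3); compute convergents through index 3.
Convergents (p_i = a_i*p_{i-1} + p_{i-2}, q_i = a_i*q_{i-1} + q_{i-2} with p_{-2}=0, p_{-1}=1, q_{-2}=1, q_{-1}=0):
  i=0: a_0=3, p_0 = 3*1 + 0 = 3, q_0 = 3*0 + 1 = 1.
  i=1: a_1=1, p_1 = 1*3 + 1 = 4, q_1 = 1*1 + 0 = 1.
  i=2: a_2=2, p_2 = 2*4 + 3 = 11, q_2 = 2*1 + 1 = 3.
  i=3: a_3=1, p_3 = 1*11 + 4 = 15, q_3 = 1*3 + 1 = 4.
Check: 15^2 - 14*4^2 = 225 - 224 = 1, so (x, y) = (15, 4) solves the equation, and by the theorem it is the least positive solution.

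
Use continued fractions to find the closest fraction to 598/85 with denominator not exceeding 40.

197/28

Expand x = 598/85 as a continued fraction with the Euclidean algorithm:
  598 = 7*85 + 3, so a_0 = 7.
  85 = 28*3 + 1, so a_1 = 28.
  3 = 3*1 + 0, so a_2 = 3.
so x = [7; 28, 3].
Convergents (p_i = a_i*p_{i-1} + p_{i-2}, q_i = a_i*q_{i-1} + q_{i-2} with p_{-2}=0, p_{-1}=1, q_{-2}=1, q_{-1}=0), until the denominator exceeds 40:
  i=0: a_0=7, p_0 = 7*1 + 0 = 7, q_0 = 7*0 + 1 = 1.
  i=1: a_1=28, p_1 = 28*7 + 1 = 197, q_1 = 28*1 + 0 = 28.
  i=2: a_2=3, p_2 = 3*197 + 7 = 598, q_2 = 3*28 + 1 = 85.
q_2 = 85 > 40, so the last convergent with denominator <= 40 is p_1/q_1 = 197/28.
The closest fraction with denominator <= 40 is either p_1/q_1 or the intermediate fraction (k*p_1 + p_0)/(k*q_1 + q_0) with the largest k >= 1 whose denominator stays <= 40; these approach x as k grows, and every other convergent or intermediate fraction in range is farther away.
Largest k: floor((40 - q_0)/q_1) = floor((40 - 1)/28) = 1.
That gives (1*197 + 7)/(1*28 + 1) = 204/29.
Compare the errors: |x - 197/28| = |598*28 - 197*85|/(85*28) = 1/2380, and |x - 204/29| = |598*29 - 204*85|/(85*29) = 2/2465.
Cross-multiplying, 1*2465 = 2465 < 4760 = 2*2380, so 1/2380 is smaller: the convergent 197/28 is closer to x than 204/29.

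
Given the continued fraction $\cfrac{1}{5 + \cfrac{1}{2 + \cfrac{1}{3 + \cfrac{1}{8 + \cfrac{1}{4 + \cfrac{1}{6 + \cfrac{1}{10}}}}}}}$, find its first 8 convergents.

0/1, 1/5, 2/11, 7/38, 58/315, 239/1298, 1492/8103, 15159/82328

Using the convergent recurrence p_i = a_i*p_{i-1} + p_{i-2}, q_i = a_i*q_{i-1} + q_{i-2} with p_{-2}=0, p_{-1}=1, q_{-2}=1, q_{-1}=0:
  i=0: a_0=0, p_0 = 0*1 + 0 = 0, q_0 = 0*0 + 1 = 1.
  i=1: a_1=5, p_1 = 5*0 + 1 = 1, q_1 = 5*1 + 0 = 5.
  i=2: a_2=2, p_2 = 2*1 + 0 = 2, q_2 = 2*5 + 1 = 11.
  i=3: a_3=3, p_3 = 3*2 + 1 = 7, q_3 = 3*11 + 5 = 38.
  i=4: a_4=8, p_4 = 8*7 + 2 = 58, q_4 = 8*38 + 11 = 315.
  i=5: a_5=4, p_5 = 4*58 + 7 = 239, q_5 = 4*315 + 38 = 1298.
  i=6: a_6=6, p_6 = 6*239 + 58 = 1492, q_6 = 6*1298 + 315 = 8103.
  i=7: a_7=10, p_7 = 10*1492 + 239 = 15159, q_7 = 10*8103 + 1298 = 82328.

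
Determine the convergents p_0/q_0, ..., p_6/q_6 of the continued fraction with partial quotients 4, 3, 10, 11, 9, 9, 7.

Using the convergent recurrence p_i = a_i*p_{i-1} + p_{i-2}, q_i = a_i*q_{i-1} + q_{i-2} with p_{-2}=0, p_{-1}=1, q_{-2}=1, q_{-1}=0:
  i=0: a_0=4, p_0 = 4*1 + 0 = 4, q_0 = 4*0 + 1 = 1.
  i=1: a_1=3, p_1 = 3*4 + 1 = 13, q_1 = 3*1 + 0 = 3.
  i=2: a_2=10, p_2 = 10*13 + 4 = 134, q_2 = 10*3 + 1 = 31.
  i=3: a_3=11, p_3 = 11*134 + 13 = 1487, q_3 = 11*31 + 3 = 344.
  i=4: a_4=9, p_4 = 9*1487 + 134 = 13517, q_4 = 9*344 + 31 = 3127.
  i=5: a_5=9, p_5 = 9*13517 + 1487 = 123140, q_5 = 9*3127 + 344 = 28487.
  i=6: a_6=7, p_6 = 7*123140 + 13517 = 875497, q_6 = 7*28487 + 3127 = 202536.

4/1, 13/3, 134/31, 1487/344, 13517/3127, 123140/28487, 875497/202536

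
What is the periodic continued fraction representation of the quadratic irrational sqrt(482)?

[21; (1, 20, 1, 42)]

Write x_i = (sqrt(482) + m_i)/d_i with (m_0, d_0) = (0, 1). a_0 = floor(sqrt(482)) = 21, since 21^2 = 441 <= 482 < 484 = 22^2.
Iterate m_{i+1} = d_i*a_i - m_i, d_{i+1} = (482 - m_{i+1}^2)/d_i, a_{i+1} = floor((a_0 + m_{i+1})/d_{i+1}):
  m_1 = 1*21 - 0 = 21, d_1 = (482 - 21^2)/1 = 41/1 = 41, a_1 = floor((21 + 21)/41) = 1.
  m_2 = 41*1 - 21 = 20, d_2 = (482 - 20^2)/41 = 82/41 = 2, a_2 = floor((21 + 20)/2) = 20.
  m_3 = 2*20 - 20 = 20, d_3 = (482 - 20^2)/2 = 82/2 = 41, a_3 = floor((21 + 20)/41) = 1.
  m_4 = 41*1 - 20 = 21, d_4 = (482 - 21^2)/41 = 41/41 = 1, a_4 = floor((21 + 21)/1) = 42.
  m_5 = 1*42 - 21 = 21, d_5 = (482 - 21^2)/1 = 41/1 = 41: (m_5, d_5) = (m_1, d_1) = (21, 41), so from here the quotients repeat a_1, ..., a_4; the period length is 4.
Hence the expansion of sqrt(482) is a_0 = 21 followed by the repeating block 1, 20, 1, 42 (period 4).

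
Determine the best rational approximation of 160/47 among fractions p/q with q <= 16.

Expand x = 160/47 as a continued fraction with the Euclidean algorithm:
  160 = 3*47 + 19, so a_0 = 3.
  47 = 2*19 + 9, so a_1 = 2.
  19 = 2*9 + 1, so a_2 = 2.
  9 = 9*1 + 0, so a_3 = 9.
so x = [3; 2, 2, 9].
Convergents (p_i = a_i*p_{i-1} + p_{i-2}, q_i = a_i*q_{i-1} + q_{i-2} with p_{-2}=0, p_{-1}=1, q_{-2}=1, q_{-1}=0), until the denominator exceeds 16:
  i=0: a_0=3, p_0 = 3*1 + 0 = 3, q_0 = 3*0 + 1 = 1.
  i=1: a_1=2, p_1 = 2*3 + 1 = 7, q_1 = 2*1 + 0 = 2.
  i=2: a_2=2, p_2 = 2*7 + 3 = 17, q_2 = 2*2 + 1 = 5.
  i=3: a_3=9, p_3 = 9*17 + 7 = 160, q_3 = 9*5 + 2 = 47.
q_3 = 47 > 16, so the last convergent with denominator <= 16 is p_2/q_2 = 17/5.
The closest fraction with denominator <= 16 is either p_2/q_2 or the intermediate fraction (k*p_2 + p_1)/(k*q_2 + q_1) with the largest k >= 1 whose denominator stays <= 16; these approach x as k grows, and every other convergent or intermediate fraction in range is farther away.
Largest k: floor((16 - q_1)/q_2) = floor((16 - 2)/5) = 2.
That gives (2*17 + 7)/(2*5 + 2) = 41/12.
Compare the errors: |x - 17/5| = |160*5 - 17*47|/(47*5) = 1/235, and |x - 41/12| = |160*12 - 41*47|/(47*12) = 7/564.
Cross-multiplying, 1*564 = 564 < 1645 = 7*235, so 1/235 is smaller: the convergent 17/5 is closer to x than 41/12.

17/5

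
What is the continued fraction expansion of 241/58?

Run the Euclidean algorithm on 241 and 58; the successive quotients are the partial quotients a_0, a_1, ... (each step inverts the fractional part left over by the previous one):
  241 = 4*58 + 9, so a_0 = 4.
  58 = 6*9 + 4, so a_1 = 6.
  9 = 2*4 + 1, so a_2 = 2.
  4 = 4*1 + 0, so a_3 = 4.
The remainder reaches 0 after 4 divisions, so the expansion has 4 partial quotients, read off in order.

[4; 6, 2, 4]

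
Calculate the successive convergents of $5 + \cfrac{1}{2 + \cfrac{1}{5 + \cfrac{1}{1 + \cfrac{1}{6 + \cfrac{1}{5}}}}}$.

Using the convergent recurrence p_i = a_i*p_{i-1} + p_{i-2}, q_i = a_i*q_{i-1} + q_{i-2} with p_{-2}=0, p_{-1}=1, q_{-2}=1, q_{-1}=0:
  i=0: a_0=5, p_0 = 5*1 + 0 = 5, q_0 = 5*0 + 1 = 1.
  i=1: a_1=2, p_1 = 2*5 + 1 = 11, q_1 = 2*1 + 0 = 2.
  i=2: a_2=5, p_2 = 5*11 + 5 = 60, q_2 = 5*2 + 1 = 11.
  i=3: a_3=1, p_3 = 1*60 + 11 = 71, q_3 = 1*11 + 2 = 13.
  i=4: a_4=6, p_4 = 6*71 + 60 = 486, q_4 = 6*13 + 11 = 89.
  i=5: a_5=5, p_5 = 5*486 + 71 = 2501, q_5 = 5*89 + 13 = 458.

5/1, 11/2, 60/11, 71/13, 486/89, 2501/458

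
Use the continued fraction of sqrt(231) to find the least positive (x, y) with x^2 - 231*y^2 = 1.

(x, y) = (76, 5)

First expand sqrt(231) as a continued fraction. With x_i = (sqrt(231) + m_i)/d_i and (m_0, d_0) = (0, 1): a_0 = floor(sqrt(231)) = 15, since 15^2 = 225 <= 231 < 256 = 16^2.
Iterate m_{i+1} = d_i*a_i - m_i, d_{i+1} = (231 - m_{i+1}^2)/d_i, a_{i+1} = floor((a_0 + m_{i+1})/d_{i+1}):
  m_1 = 1*15 - 0 = 15, d_1 = (231 - 15^2)/1 = 6/1 = 6, a_1 = floor((15 + 15)/6) = 5.
  m_2 = 6*5 - 15 = 15, d_2 = (231 - 15^2)/6 = 6/6 = 1, a_2 = floor((15 + 15)/1) = 30.
  m_3 = 1*30 - 15 = 15, d_3 = (231 - 15^2)/1 = 6/1 = 6: (m_3, d_3) = (m_1, d_1) = (15, 6), so from here the quotients repeat a_1, a_2; the period length is 2.
So sqrt(231) = [15; (5, 30)] with period length k = 2.
k is even, so the fundamental solution of x^2 - 231y^2 = 1 is (p_{k-1}, q_{k-1}) = (p_1, q_1); compute convergents through index 1.
Convergents (p_i = a_i*p_{i-1} + p_{i-2}, q_i = a_i*q_{i-1} + q_{i-2} with p_{-2}=0, p_{-1}=1, q_{-2}=1, q_{-1}=0):
  i=0: a_0=15, p_0 = 15*1 + 0 = 15, q_0 = 15*0 + 1 = 1.
  i=1: a_1=5, p_1 = 5*15 + 1 = 76, q_1 = 5*1 + 0 = 5.
Check: 76^2 - 231*5^2 = 5776 - 5775 = 1, so (x, y) = (76, 5) solves the equation, and by the theorem it is the least positive solution.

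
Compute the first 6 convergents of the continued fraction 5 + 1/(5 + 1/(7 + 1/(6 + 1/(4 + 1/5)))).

Using the convergent recurrence p_i = a_i*p_{i-1} + p_{i-2}, q_i = a_i*q_{i-1} + q_{i-2} with p_{-2}=0, p_{-1}=1, q_{-2}=1, q_{-1}=0:
  i=0: a_0=5, p_0 = 5*1 + 0 = 5, q_0 = 5*0 + 1 = 1.
  i=1: a_1=5, p_1 = 5*5 + 1 = 26, q_1 = 5*1 + 0 = 5.
  i=2: a_2=7, p_2 = 7*26 + 5 = 187, q_2 = 7*5 + 1 = 36.
  i=3: a_3=6, p_3 = 6*187 + 26 = 1148, q_3 = 6*36 + 5 = 221.
  i=4: a_4=4, p_4 = 4*1148 + 187 = 4779, q_4 = 4*221 + 36 = 920.
  i=5: a_5=5, p_5 = 5*4779 + 1148 = 25043, q_5 = 5*920 + 221 = 4821.

5/1, 26/5, 187/36, 1148/221, 4779/920, 25043/4821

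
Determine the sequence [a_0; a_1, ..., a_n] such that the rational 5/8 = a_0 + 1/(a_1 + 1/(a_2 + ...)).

Run the Euclidean algorithm on 5 and 8; the successive quotients are the partial quotients a_0, a_1, ... (each step inverts the fractional part left over by the previous one):
  5 = 0*8 + 5, so a_0 = 0.
  8 = 1*5 + 3, so a_1 = 1.
  5 = 1*3 + 2, so a_2 = 1.
  3 = 1*2 + 1, so a_3 = 1.
  2 = 2*1 + 0, so a_4 = 2.
The remainder reaches 0 after 5 divisions, so the expansion has 5 partial quotients, read off in order.

[0; 1, 1, 1, 2]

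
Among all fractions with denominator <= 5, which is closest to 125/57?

Expand x = 125/57 as a continued fraction with the Euclidean algorithm:
  125 = 2*57 + 11, so a_0 = 2.
  57 = 5*11 + 2, so a_1 = 5.
  11 = 5*2 + 1, so a_2 = 5.
  2 = 2*1 + 0, so a_3 = 2.
so x = [2; 5, 5, 2].
Convergents (p_i = a_i*p_{i-1} + p_{i-2}, q_i = a_i*q_{i-1} + q_{i-2} with p_{-2}=0, p_{-1}=1, q_{-2}=1, q_{-1}=0), until the denominator exceeds 5:
  i=0: a_0=2, p_0 = 2*1 + 0 = 2, q_0 = 2*0 + 1 = 1.
  i=1: a_1=5, p_1 = 5*2 + 1 = 11, q_1 = 5*1 + 0 = 5.
  i=2: a_2=5, p_2 = 5*11 + 2 = 57, q_2 = 5*5 + 1 = 26.
q_2 = 26 > 5, so the last convergent with denominator <= 5 is p_1/q_1 = 11/5.
The closest fraction with denominator <= 5 is either p_1/q_1 or the intermediate fraction (k*p_1 + p_0)/(k*q_1 + q_0) with the largest k >= 1 whose denominator stays <= 5; these approach x as k grows, and every other convergent or intermediate fraction in range is farther away.
Largest k: floor((5 - q_0)/q_1) = floor((5 - 1)/5) = 0.
Since k = 0, no intermediate fraction beyond p_1/q_1 has denominator <= 5, so the convergent 11/5 is the closest (its error is |125*5 - 11*57|/(57*5) = 2/285).

11/5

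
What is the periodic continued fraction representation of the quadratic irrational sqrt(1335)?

[36; (1, 1, 6, 7, 6, 1, 1, 72)]

Write x_i = (sqrt(1335) + m_i)/d_i with (m_0, d_0) = (0, 1). a_0 = floor(sqrt(1335)) = 36, since 36^2 = 1296 <= 1335 < 1369 = 37^2.
Iterate m_{i+1} = d_i*a_i - m_i, d_{i+1} = (1335 - m_{i+1}^2)/d_i, a_{i+1} = floor((a_0 + m_{i+1})/d_{i+1}):
  m_1 = 1*36 - 0 = 36, d_1 = (1335 - 36^2)/1 = 39/1 = 39, a_1 = floor((36 + 36)/39) = 1.
  m_2 = 39*1 - 36 = 3, d_2 = (1335 - 3^2)/39 = 1326/39 = 34, a_2 = floor((36 + 3)/34) = 1.
  m_3 = 34*1 - 3 = 31, d_3 = (1335 - 31^2)/34 = 374/34 = 11, a_3 = floor((36 + 31)/11) = 6.
  m_4 = 11*6 - 31 = 35, d_4 = (1335 - 35^2)/11 = 110/11 = 10, a_4 = floor((36 + 35)/10) = 7.
  m_5 = 10*7 - 35 = 35, d_5 = (1335 - 35^2)/10 = 110/10 = 11, a_5 = floor((36 + 35)/11) = 6.
  m_6 = 11*6 - 35 = 31, d_6 = (1335 - 31^2)/11 = 374/11 = 34, a_6 = floor((36 + 31)/34) = 1.
  m_7 = 34*1 - 31 = 3, d_7 = (1335 - 3^2)/34 = 1326/34 = 39, a_7 = floor((36 + 3)/39) = 1.
  m_8 = 39*1 - 3 = 36, d_8 = (1335 - 36^2)/39 = 39/39 = 1, a_8 = floor((36 + 36)/1) = 72.
  m_9 = 1*72 - 36 = 36, d_9 = (1335 - 36^2)/1 = 39/1 = 39: (m_9, d_9) = (m_1, d_1) = (36, 39), so from here the quotients repeat a_1, ..., a_8; the period length is 8.
Hence the expansion of sqrt(1335) is a_0 = 36 followed by the repeating block 1, 1, 6, 7, 6, 1, 1, 72 (period 8).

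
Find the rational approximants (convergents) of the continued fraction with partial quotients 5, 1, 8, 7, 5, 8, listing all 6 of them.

5/1, 6/1, 53/9, 377/64, 1938/329, 15881/2696

Using the convergent recurrence p_i = a_i*p_{i-1} + p_{i-2}, q_i = a_i*q_{i-1} + q_{i-2} with p_{-2}=0, p_{-1}=1, q_{-2}=1, q_{-1}=0:
  i=0: a_0=5, p_0 = 5*1 + 0 = 5, q_0 = 5*0 + 1 = 1.
  i=1: a_1=1, p_1 = 1*5 + 1 = 6, q_1 = 1*1 + 0 = 1.
  i=2: a_2=8, p_2 = 8*6 + 5 = 53, q_2 = 8*1 + 1 = 9.
  i=3: a_3=7, p_3 = 7*53 + 6 = 377, q_3 = 7*9 + 1 = 64.
  i=4: a_4=5, p_4 = 5*377 + 53 = 1938, q_4 = 5*64 + 9 = 329.
  i=5: a_5=8, p_5 = 8*1938 + 377 = 15881, q_5 = 8*329 + 64 = 2696.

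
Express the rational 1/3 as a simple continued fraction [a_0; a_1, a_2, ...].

[0; 3]

Run the Euclidean algorithm on 1 and 3; the successive quotients are the partial quotients a_0, a_1, ... (each step inverts the fractional part left over by the previous one):
  1 = 0*3 + 1, so a_0 = 0.
  3 = 3*1 + 0, so a_1 = 3.
The remainder reaches 0 after 2 divisions, so the expansion has 2 partial quotients, read off in order.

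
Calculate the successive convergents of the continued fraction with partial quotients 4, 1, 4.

Using the convergent recurrence p_i = a_i*p_{i-1} + p_{i-2}, q_i = a_i*q_{i-1} + q_{i-2} with p_{-2}=0, p_{-1}=1, q_{-2}=1, q_{-1}=0:
  i=0: a_0=4, p_0 = 4*1 + 0 = 4, q_0 = 4*0 + 1 = 1.
  i=1: a_1=1, p_1 = 1*4 + 1 = 5, q_1 = 1*1 + 0 = 1.
  i=2: a_2=4, p_2 = 4*5 + 4 = 24, q_2 = 4*1 + 1 = 5.

4/1, 5/1, 24/5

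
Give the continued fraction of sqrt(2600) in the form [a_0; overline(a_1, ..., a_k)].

Write x_i = (sqrt(2600) + m_i)/d_i with (m_0, d_0) = (0, 1). a_0 = floor(sqrt(2600)) = 50, since 50^2 = 2500 <= 2600 < 2601 = 51^2.
Iterate m_{i+1} = d_i*a_i - m_i, d_{i+1} = (2600 - m_{i+1}^2)/d_i, a_{i+1} = floor((a_0 + m_{i+1})/d_{i+1}):
  m_1 = 1*50 - 0 = 50, d_1 = (2600 - 50^2)/1 = 100/1 = 100, a_1 = floor((50 + 50)/100) = 1.
  m_2 = 100*1 - 50 = 50, d_2 = (2600 - 50^2)/100 = 100/100 = 1, a_2 = floor((50 + 50)/1) = 100.
  m_3 = 1*100 - 50 = 50, d_3 = (2600 - 50^2)/1 = 100/1 = 100: (m_3, d_3) = (m_1, d_1) = (50, 100), so from here the quotients repeat a_1, a_2; the period length is 2.
Hence the expansion of sqrt(2600) is a_0 = 50 followed by the repeating block 1, 100 (period 2).

[50; overline(1, 100)]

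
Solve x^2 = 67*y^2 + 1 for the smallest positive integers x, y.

(x, y) = (48842, 5967)

First expand sqrt(67) as a continued fraction. With x_i = (sqrt(67) + m_i)/d_i and (m_0, d_0) = (0, 1): a_0 = floor(sqrt(67)) = 8, since 8^2 = 64 <= 67 < 81 = 9^2.
Iterate m_{i+1} = d_i*a_i - m_i, d_{i+1} = (67 - m_{i+1}^2)/d_i, a_{i+1} = floor((a_0 + m_{i+1})/d_{i+1}):
  m_1 = 1*8 - 0 = 8, d_1 = (67 - 8^2)/1 = 3/1 = 3, a_1 = floor((8 + 8)/3) = 5.
  m_2 = 3*5 - 8 = 7, d_2 = (67 - 7^2)/3 = 18/3 = 6, a_2 = floor((8 + 7)/6) = 2.
  m_3 = 6*2 - 7 = 5, d_3 = (67 - 5^2)/6 = 42/6 = 7, a_3 = floor((8 + 5)/7) = 1.
  m_4 = 7*1 - 5 = 2, d_4 = (67 - 2^2)/7 = 63/7 = 9, a_4 = floor((8 + 2)/9) = 1.
  m_5 = 9*1 - 2 = 7, d_5 = (67 - 7^2)/9 = 18/9 = 2, a_5 = floor((8 + 7)/2) = 7.
  m_6 = 2*7 - 7 = 7, d_6 = (67 - 7^2)/2 = 18/2 = 9, a_6 = floor((8 + 7)/9) = 1.
  m_7 = 9*1 - 7 = 2, d_7 = (67 - 2^2)/9 = 63/9 = 7, a_7 = floor((8 + 2)/7) = 1.
  m_8 = 7*1 - 2 = 5, d_8 = (67 - 5^2)/7 = 42/7 = 6, a_8 = floor((8 + 5)/6) = 2.
  m_9 = 6*2 - 5 = 7, d_9 = (67 - 7^2)/6 = 18/6 = 3, a_9 = floor((8 + 7)/3) = 5.
  m_10 = 3*5 - 7 = 8, d_10 = (67 - 8^2)/3 = 3/3 = 1, a_10 = floor((8 + 8)/1) = 16.
  m_11 = 1*16 - 8 = 8, d_11 = (67 - 8^2)/1 = 3/1 = 3: (m_11, d_11) = (m_1, d_1) = (8, 3), so from here the quotients repeat a_1, ..., a_10; the period length is 10.
So sqrt(67) = [8; (5, 2, 1, 1, 7, 1, 1, 2, 5, 16)] with period length k = 10.
k is even, so the fundamental solution of x^2 - 67y^2 = 1 is (p_{k-1}, q_{k-1}) = (p_9, q_9); compute convergents through index 9.
Convergents (p_i = a_i*p_{i-1} + p_{i-2}, q_i = a_i*q_{i-1} + q_{i-2} with p_{-2}=0, p_{-1}=1, q_{-2}=1, q_{-1}=0):
  i=0: a_0=8, p_0 = 8*1 + 0 = 8, q_0 = 8*0 + 1 = 1.
  i=1: a_1=5, p_1 = 5*8 + 1 = 41, q_1 = 5*1 + 0 = 5.
  i=2: a_2=2, p_2 = 2*41 + 8 = 90, q_2 = 2*5 + 1 = 11.
  i=3: a_3=1, p_3 = 1*90 + 41 = 131, q_3 = 1*11 + 5 = 16.
  i=4: a_4=1, p_4 = 1*131 + 90 = 221, q_4 = 1*16 + 11 = 27.
  i=5: a_5=7, p_5 = 7*221 + 131 = 1678, q_5 = 7*27 + 16 = 205.
  i=6: a_6=1, p_6 = 1*1678 + 221 = 1899, q_6 = 1*205 + 27 = 232.
  i=7: a_7=1, p_7 = 1*1899 + 1678 = 3577, q_7 = 1*232 + 205 = 437.
  i=8: a_8=2, p_8 = 2*3577 + 1899 = 9053, q_8 = 2*437 + 232 = 1106.
  i=9: a_9=5, p_9 = 5*9053 + 3577 = 48842, q_9 = 5*1106 + 437 = 5967.
Check: 48842^2 - 67*5967^2 = 2385540964 - 2385540963 = 1, so (x, y) = (48842, 5967) solves the equation, and by the theorem it is the least positive solution.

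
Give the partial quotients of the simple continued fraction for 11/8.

[1; 2, 1, 2]

Run the Euclidean algorithm on 11 and 8; the successive quotients are the partial quotients a_0, a_1, ... (each step inverts the fractional part left over by the previous one):
  11 = 1*8 + 3, so a_0 = 1.
  8 = 2*3 + 2, so a_1 = 2.
  3 = 1*2 + 1, so a_2 = 1.
  2 = 2*1 + 0, so a_3 = 2.
The remainder reaches 0 after 4 divisions, so the expansion has 4 partial quotients, read off in order.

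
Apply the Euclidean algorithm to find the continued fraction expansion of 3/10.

Run the Euclidean algorithm on 3 and 10; the successive quotients are the partial quotients a_0, a_1, ... (each step inverts the fractional part left over by the previous one):
  3 = 0*10 + 3, so a_0 = 0.
  10 = 3*3 + 1, so a_1 = 3.
  3 = 3*1 + 0, so a_2 = 3.
The remainder reaches 0 after 3 divisions, so the expansion has 3 partial quotients, read off in order.

[0; 3, 3]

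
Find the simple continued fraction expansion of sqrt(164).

[12; (1, 4, 6, 4, 1, 24)]

Write x_i = (sqrt(164) + m_i)/d_i with (m_0, d_0) = (0, 1). a_0 = floor(sqrt(164)) = 12, since 12^2 = 144 <= 164 < 169 = 13^2.
Iterate m_{i+1} = d_i*a_i - m_i, d_{i+1} = (164 - m_{i+1}^2)/d_i, a_{i+1} = floor((a_0 + m_{i+1})/d_{i+1}):
  m_1 = 1*12 - 0 = 12, d_1 = (164 - 12^2)/1 = 20/1 = 20, a_1 = floor((12 + 12)/20) = 1.
  m_2 = 20*1 - 12 = 8, d_2 = (164 - 8^2)/20 = 100/20 = 5, a_2 = floor((12 + 8)/5) = 4.
  m_3 = 5*4 - 8 = 12, d_3 = (164 - 12^2)/5 = 20/5 = 4, a_3 = floor((12 + 12)/4) = 6.
  m_4 = 4*6 - 12 = 12, d_4 = (164 - 12^2)/4 = 20/4 = 5, a_4 = floor((12 + 12)/5) = 4.
  m_5 = 5*4 - 12 = 8, d_5 = (164 - 8^2)/5 = 100/5 = 20, a_5 = floor((12 + 8)/20) = 1.
  m_6 = 20*1 - 8 = 12, d_6 = (164 - 12^2)/20 = 20/20 = 1, a_6 = floor((12 + 12)/1) = 24.
  m_7 = 1*24 - 12 = 12, d_7 = (164 - 12^2)/1 = 20/1 = 20: (m_7, d_7) = (m_1, d_1) = (12, 20), so from here the quotients repeat a_1, ..., a_6; the period length is 6.
Hence the expansion of sqrt(164) is a_0 = 12 followed by the repeating block 1, 4, 6, 4, 1, 24 (period 6).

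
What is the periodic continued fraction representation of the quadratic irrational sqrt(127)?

Write x_i = (sqrt(127) + m_i)/d_i with (m_0, d_0) = (0, 1). a_0 = floor(sqrt(127)) = 11, since 11^2 = 121 <= 127 < 144 = 12^2.
Iterate m_{i+1} = d_i*a_i - m_i, d_{i+1} = (127 - m_{i+1}^2)/d_i, a_{i+1} = floor((a_0 + m_{i+1})/d_{i+1}):
  m_1 = 1*11 - 0 = 11, d_1 = (127 - 11^2)/1 = 6/1 = 6, a_1 = floor((11 + 11)/6) = 3.
  m_2 = 6*3 - 11 = 7, d_2 = (127 - 7^2)/6 = 78/6 = 13, a_2 = floor((11 + 7)/13) = 1.
  m_3 = 13*1 - 7 = 6, d_3 = (127 - 6^2)/13 = 91/13 = 7, a_3 = floor((11 + 6)/7) = 2.
  m_4 = 7*2 - 6 = 8, d_4 = (127 - 8^2)/7 = 63/7 = 9, a_4 = floor((11 + 8)/9) = 2.
  m_5 = 9*2 - 8 = 10, d_5 = (127 - 10^2)/9 = 27/9 = 3, a_5 = floor((11 + 10)/3) = 7.
  m_6 = 3*7 - 10 = 11, d_6 = (127 - 11^2)/3 = 6/3 = 2, a_6 = floor((11 + 11)/2) = 11.
  m_7 = 2*11 - 11 = 11, d_7 = (127 - 11^2)/2 = 6/2 = 3, a_7 = floor((11 + 11)/3) = 7.
  m_8 = 3*7 - 11 = 10, d_8 = (127 - 10^2)/3 = 27/3 = 9, a_8 = floor((11 + 10)/9) = 2.
  m_9 = 9*2 - 10 = 8, d_9 = (127 - 8^2)/9 = 63/9 = 7, a_9 = floor((11 + 8)/7) = 2.
  m_10 = 7*2 - 8 = 6, d_10 = (127 - 6^2)/7 = 91/7 = 13, a_10 = floor((11 + 6)/13) = 1.
  m_11 = 13*1 - 6 = 7, d_11 = (127 - 7^2)/13 = 78/13 = 6, a_11 = floor((11 + 7)/6) = 3.
  m_12 = 6*3 - 7 = 11, d_12 = (127 - 11^2)/6 = 6/6 = 1, a_12 = floor((11 + 11)/1) = 22.
  m_13 = 1*22 - 11 = 11, d_13 = (127 - 11^2)/1 = 6/1 = 6: (m_13, d_13) = (m_1, d_1) = (11, 6), so from here the quotients repeat a_1, ..., a_12; the period length is 12.
Hence the expansion of sqrt(127) is a_0 = 11 followed by the repeating block 3, 1, 2, 2, 7, 11, 7, 2, 2, 1, 3, 22 (period 12).

[11; (3, 1, 2, 2, 7, 11, 7, 2, 2, 1, 3, 22)]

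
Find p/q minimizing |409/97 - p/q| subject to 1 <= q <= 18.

59/14

Expand x = 409/97 as a continued fraction with the Euclidean algorithm:
  409 = 4*97 + 21, so a_0 = 4.
  97 = 4*21 + 13, so a_1 = 4.
  21 = 1*13 + 8, so a_2 = 1.
  13 = 1*8 + 5, so a_3 = 1.
  8 = 1*5 + 3, so a_4 = 1.
  5 = 1*3 + 2, so a_5 = 1.
  3 = 1*2 + 1, so a_6 = 1.
  2 = 2*1 + 0, so a_7 = 2.
so x = [4; 4, 1, 1, 1, 1, 1, 2].
Convergents (p_i = a_i*p_{i-1} + p_{i-2}, q_i = a_i*q_{i-1} + q_{i-2} with p_{-2}=0, p_{-1}=1, q_{-2}=1, q_{-1}=0), until the denominator exceeds 18:
  i=0: a_0=4, p_0 = 4*1 + 0 = 4, q_0 = 4*0 + 1 = 1.
  i=1: a_1=4, p_1 = 4*4 + 1 = 17, q_1 = 4*1 + 0 = 4.
  i=2: a_2=1, p_2 = 1*17 + 4 = 21, q_2 = 1*4 + 1 = 5.
  i=3: a_3=1, p_3 = 1*21 + 17 = 38, q_3 = 1*5 + 4 = 9.
  i=4: a_4=1, p_4 = 1*38 + 21 = 59, q_4 = 1*9 + 5 = 14.
  i=5: a_5=1, p_5 = 1*59 + 38 = 97, q_5 = 1*14 + 9 = 23.
q_5 = 23 > 18, so the last convergent with denominator <= 18 is p_4/q_4 = 59/14.
The closest fraction with denominator <= 18 is either p_4/q_4 or the intermediate fraction (k*p_4 + p_3)/(k*q_4 + q_3) with the largest k >= 1 whose denominator stays <= 18; these approach x as k grows, and every other convergent or intermediate fraction in range is farther away.
Largest k: floor((18 - q_3)/q_4) = floor((18 - 9)/14) = 0.
Since k = 0, no intermediate fraction beyond p_4/q_4 has denominator <= 18, so the convergent 59/14 is the closest (its error is |409*14 - 59*97|/(97*14) = 3/1358).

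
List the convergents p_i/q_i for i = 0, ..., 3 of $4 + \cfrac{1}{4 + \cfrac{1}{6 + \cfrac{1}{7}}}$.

Using the convergent recurrence p_i = a_i*p_{i-1} + p_{i-2}, q_i = a_i*q_{i-1} + q_{i-2} with p_{-2}=0, p_{-1}=1, q_{-2}=1, q_{-1}=0:
  i=0: a_0=4, p_0 = 4*1 + 0 = 4, q_0 = 4*0 + 1 = 1.
  i=1: a_1=4, p_1 = 4*4 + 1 = 17, q_1 = 4*1 + 0 = 4.
  i=2: a_2=6, p_2 = 6*17 + 4 = 106, q_2 = 6*4 + 1 = 25.
  i=3: a_3=7, p_3 = 7*106 + 17 = 759, q_3 = 7*25 + 4 = 179.

4/1, 17/4, 106/25, 759/179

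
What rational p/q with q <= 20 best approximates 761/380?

2/1

Expand x = 761/380 as a continued fraction with the Euclidean algorithm:
  761 = 2*380 + 1, so a_0 = 2.
  380 = 380*1 + 0, so a_1 = 380.
so x = [2; 380].
Convergents (p_i = a_i*p_{i-1} + p_{i-2}, q_i = a_i*q_{i-1} + q_{i-2} with p_{-2}=0, p_{-1}=1, q_{-2}=1, q_{-1}=0), until the denominator exceeds 20:
  i=0: a_0=2, p_0 = 2*1 + 0 = 2, q_0 = 2*0 + 1 = 1.
  i=1: a_1=380, p_1 = 380*2 + 1 = 761, q_1 = 380*1 + 0 = 380.
q_1 = 380 > 20, so the last convergent with denominator <= 20 is p_0/q_0 = 2/1.
The closest fraction with denominator <= 20 is either p_0/q_0 or the intermediate fraction (k*p_0 + p_{-1})/(k*q_0 + q_{-1}) with the largest k >= 1 whose denominator stays <= 20; these approach x as k grows, and every other convergent or intermediate fraction in range is farther away.
Largest k: floor((20 - q_{-1})/q_0) = floor((20 - 0)/1) = 20 (using the seeds p_{-1} = 1, q_{-1} = 0).
That gives (20*2 + 1)/(20*1 + 0) = 41/20.
Compare the errors: |x - 2/1| = |761*1 - 2*380|/(380*1) = 1/380, and |x - 41/20| = |761*20 - 41*380|/(380*20) = 360/7600.
Cross-multiplying, 1*7600 = 7600 < 136800 = 360*380, so 1/380 is smaller: the convergent 2/1 is closer to x than 41/20.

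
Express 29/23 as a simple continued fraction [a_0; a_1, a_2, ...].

Run the Euclidean algorithm on 29 and 23; the successive quotients are the partial quotients a_0, a_1, ... (each step inverts the fractional part left over by the previous one):
  29 = 1*23 + 6, so a_0 = 1.
  23 = 3*6 + 5, so a_1 = 3.
  6 = 1*5 + 1, so a_2 = 1.
  5 = 5*1 + 0, so a_3 = 5.
The remainder reaches 0 after 4 divisions, so the expansion has 4 partial quotients, read off in order.

[1; 3, 1, 5]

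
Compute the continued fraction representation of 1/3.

Run the Euclidean algorithm on 1 and 3; the successive quotients are the partial quotients a_0, a_1, ... (each step inverts the fractional part left over by the previous one):
  1 = 0*3 + 1, so a_0 = 0.
  3 = 3*1 + 0, so a_1 = 3.
The remainder reaches 0 after 2 divisions, so the expansion has 2 partial quotients, read off in order.

[0; 3]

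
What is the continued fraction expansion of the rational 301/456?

Run the Euclidean algorithm on 301 and 456; the successive quotients are the partial quotients a_0, a_1, ... (each step inverts the fractional part left over by the previous one):
  301 = 0*456 + 301, so a_0 = 0.
  456 = 1*301 + 155, so a_1 = 1.
  301 = 1*155 + 146, so a_2 = 1.
  155 = 1*146 + 9, so a_3 = 1.
  146 = 16*9 + 2, so a_4 = 16.
  9 = 4*2 + 1, so a_5 = 4.
  2 = 2*1 + 0, so a_6 = 2.
The remainder reaches 0 after 7 divisions, so the expansion has 7 partial quotients, read off in order.

[0; 1, 1, 1, 16, 4, 2]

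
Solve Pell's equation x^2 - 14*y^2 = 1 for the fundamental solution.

First expand sqrt(14) as a continued fraction. With x_i = (sqrt(14) + m_i)/d_i and (m_0, d_0) = (0, 1): a_0 = floor(sqrt(14)) = 3, since 3^2 = 9 <= 14 < 16 = 4^2.
Iterate m_{i+1} = d_i*a_i - m_i, d_{i+1} = (14 - m_{i+1}^2)/d_i, a_{i+1} = floor((a_0 + m_{i+1})/d_{i+1}):
  m_1 = 1*3 - 0 = 3, d_1 = (14 - 3^2)/1 = 5/1 = 5, a_1 = floor((3 + 3)/5) = 1.
  m_2 = 5*1 - 3 = 2, d_2 = (14 - 2^2)/5 = 10/5 = 2, a_2 = floor((3 + 2)/2) = 2.
  m_3 = 2*2 - 2 = 2, d_3 = (14 - 2^2)/2 = 10/2 = 5, a_3 = floor((3 + 2)/5) = 1.
  m_4 = 5*1 - 2 = 3, d_4 = (14 - 3^2)/5 = 5/5 = 1, a_4 = floor((3 + 3)/1) = 6.
  m_5 = 1*6 - 3 = 3, d_5 = (14 - 3^2)/1 = 5/1 = 5: (m_5, d_5) = (m_1, d_1) = (3, 5), so from here the quotients repeat a_1, ..., a_4; the period length is 4.
So sqrt(14) = [3; (1, 2, 1, 6)] with period length k = 4.
k is even, so the fundamental solution of x^2 - 14y^2 = 1 is (p_{k-1}, q_{k-1}) = (p_3, q_3); compute convergents through index 3.
Convergents (p_i = a_i*p_{i-1} + p_{i-2}, q_i = a_i*q_{i-1} + q_{i-2} with p_{-2}=0, p_{-1}=1, q_{-2}=1, q_{-1}=0):
  i=0: a_0=3, p_0 = 3*1 + 0 = 3, q_0 = 3*0 + 1 = 1.
  i=1: a_1=1, p_1 = 1*3 + 1 = 4, q_1 = 1*1 + 0 = 1.
  i=2: a_2=2, p_2 = 2*4 + 3 = 11, q_2 = 2*1 + 1 = 3.
  i=3: a_3=1, p_3 = 1*11 + 4 = 15, q_3 = 1*3 + 1 = 4.
Check: 15^2 - 14*4^2 = 225 - 224 = 1, so (x, y) = (15, 4) solves the equation, and by the theorem it is the least positive solution.

(x, y) = (15, 4)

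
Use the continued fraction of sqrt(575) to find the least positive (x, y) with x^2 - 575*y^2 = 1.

(x, y) = (24, 1)

First expand sqrt(575) as a continued fraction. With x_i = (sqrt(575) + m_i)/d_i and (m_0, d_0) = (0, 1): a_0 = floor(sqrt(575)) = 23, since 23^2 = 529 <= 575 < 576 = 24^2.
Iterate m_{i+1} = d_i*a_i - m_i, d_{i+1} = (575 - m_{i+1}^2)/d_i, a_{i+1} = floor((a_0 + m_{i+1})/d_{i+1}):
  m_1 = 1*23 - 0 = 23, d_1 = (575 - 23^2)/1 = 46/1 = 46, a_1 = floor((23 + 23)/46) = 1.
  m_2 = 46*1 - 23 = 23, d_2 = (575 - 23^2)/46 = 46/46 = 1, a_2 = floor((23 + 23)/1) = 46.
  m_3 = 1*46 - 23 = 23, d_3 = (575 - 23^2)/1 = 46/1 = 46: (m_3, d_3) = (m_1, d_1) = (23, 46), so from here the quotients repeat a_1, a_2; the period length is 2.
So sqrt(575) = [23; (1, 46)] with period length k = 2.
k is even, so the fundamental solution of x^2 - 575y^2 = 1 is (p_{k-1}, q_{k-1}) = (p_1, q_1); compute convergents through index 1.
Convergents (p_i = a_i*p_{i-1} + p_{i-2}, q_i = a_i*q_{i-1} + q_{i-2} with p_{-2}=0, p_{-1}=1, q_{-2}=1, q_{-1}=0):
  i=0: a_0=23, p_0 = 23*1 + 0 = 23, q_0 = 23*0 + 1 = 1.
  i=1: a_1=1, p_1 = 1*23 + 1 = 24, q_1 = 1*1 + 0 = 1.
Check: 24^2 - 575*1^2 = 576 - 575 = 1, so (x, y) = (24, 1) solves the equation, and by the theorem it is the least positive solution.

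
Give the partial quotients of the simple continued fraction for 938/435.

Run the Euclidean algorithm on 938 and 435; the successive quotients are the partial quotients a_0, a_1, ... (each step inverts the fractional part left over by the previous one):
  938 = 2*435 + 68, so a_0 = 2.
  435 = 6*68 + 27, so a_1 = 6.
  68 = 2*27 + 14, so a_2 = 2.
  27 = 1*14 + 13, so a_3 = 1.
  14 = 1*13 + 1, so a_4 = 1.
  13 = 13*1 + 0, so a_5 = 13.
The remainder reaches 0 after 6 divisions, so the expansion has 6 partial quotients, read off in order.

[2; 6, 2, 1, 1, 13]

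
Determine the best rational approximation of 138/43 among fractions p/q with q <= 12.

16/5

Expand x = 138/43 as a continued fraction with the Euclidean algorithm:
  138 = 3*43 + 9, so a_0 = 3.
  43 = 4*9 + 7, so a_1 = 4.
  9 = 1*7 + 2, so a_2 = 1.
  7 = 3*2 + 1, so a_3 = 3.
  2 = 2*1 + 0, so a_4 = 2.
so x = [3; 4, 1, 3, 2].
Convergents (p_i = a_i*p_{i-1} + p_{i-2}, q_i = a_i*q_{i-1} + q_{i-2} with p_{-2}=0, p_{-1}=1, q_{-2}=1, q_{-1}=0), until the denominator exceeds 12:
  i=0: a_0=3, p_0 = 3*1 + 0 = 3, q_0 = 3*0 + 1 = 1.
  i=1: a_1=4, p_1 = 4*3 + 1 = 13, q_1 = 4*1 + 0 = 4.
  i=2: a_2=1, p_2 = 1*13 + 3 = 16, q_2 = 1*4 + 1 = 5.
  i=3: a_3=3, p_3 = 3*16 + 13 = 61, q_3 = 3*5 + 4 = 19.
q_3 = 19 > 12, so the last convergent with denominator <= 12 is p_2/q_2 = 16/5.
The closest fraction with denominator <= 12 is either p_2/q_2 or the intermediate fraction (k*p_2 + p_1)/(k*q_2 + q_1) with the largest k >= 1 whose denominator stays <= 12; these approach x as k grows, and every other convergent or intermediate fraction in range is farther away.
Largest k: floor((12 - q_1)/q_2) = floor((12 - 4)/5) = 1.
That gives (1*16 + 13)/(1*5 + 4) = 29/9.
Compare the errors: |x - 16/5| = |138*5 - 16*43|/(43*5) = 2/215, and |x - 29/9| = |138*9 - 29*43|/(43*9) = 5/387.
Cross-multiplying, 2*387 = 774 < 1075 = 5*215, so 2/215 is smaller: the convergent 16/5 is closer to x than 29/9.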